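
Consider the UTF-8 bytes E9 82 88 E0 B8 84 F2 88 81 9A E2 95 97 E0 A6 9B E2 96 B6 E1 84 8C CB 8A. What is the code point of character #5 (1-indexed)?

Offset 0: leading byte 0xE9 = 11101001 → 3-byte char #1 = E9 82 88.
Offset 3: leading byte 0xE0 = 11100000 → 3-byte char #2 = E0 B8 84.
Offset 6: leading byte 0xF2 = 11110010 → 4-byte char #3 = F2 88 81 9A.
Offset 10: leading byte 0xE2 = 11100010 → 3-byte char #4 = E2 95 97.
Offset 13: leading byte 0xE0 = 11100000 → 3-byte char #5 = E0 A6 9B.
Leading byte 0xE0 = 11100000 matches 1110xxxx → 3-byte sequence.
Byte 1: 0xE0 = 11100000, payload 0000 (4 bits).
Byte 2: 0xA6 = 10100110 (10xxxxxx ✓), payload 100110.
Byte 3: 0x9B = 10011011 (10xxxxxx ✓), payload 011011.
Concatenate: 0000100110011011 = 0x99B (16 bits → U+099B).

U+099B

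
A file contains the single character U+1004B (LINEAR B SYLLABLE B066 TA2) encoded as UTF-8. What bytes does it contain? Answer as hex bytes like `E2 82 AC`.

F0 90 81 8B

U+1004B = 0x1004B = 65611 decimal. In range U+10000–U+10FFFF → 4-byte form: 11110xxx 10xxxxxx 10xxxxxx 10xxxxxx.
Binary (21 bits): 000010000000001001011.
Split 3+6+6+6: 000 | 010000 | 000001 | 001011.
Byte 1: 11110000 = 0xF0.
Byte 2: 10010000 = 0x90.
Byte 3: 10000001 = 0x81.
Byte 4: 10001011 = 0x8B.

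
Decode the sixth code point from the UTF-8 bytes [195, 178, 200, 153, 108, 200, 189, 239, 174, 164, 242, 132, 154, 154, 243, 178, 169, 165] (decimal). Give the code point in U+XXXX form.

U+8469A

Offset 0: leading byte 0xC3 = 11000011 → 2-byte char #1 = C3 B2.
Offset 2: leading byte 0xC8 = 11001000 → 2-byte char #2 = C8 99.
Offset 4: leading byte 0x6C = 01101100 → 1-byte char #3 = 6C.
Offset 5: leading byte 0xC8 = 11001000 → 2-byte char #4 = C8 BD.
Offset 7: leading byte 0xEF = 11101111 → 3-byte char #5 = EF AE A4.
Offset 10: leading byte 0xF2 = 11110010 → 4-byte char #6 = F2 84 9A 9A.
Leading byte 0xF2 = 11110010 matches 11110xxx → 4-byte sequence.
Byte 1: 0xF2 = 11110010, payload 010 (3 bits).
Byte 2: 0x84 = 10000100 (10xxxxxx ✓), payload 000100.
Byte 3: 0x9A = 10011010 (10xxxxxx ✓), payload 011010.
Byte 4: 0x9A = 10011010 (10xxxxxx ✓), payload 011010.
Concatenate: 010000100011010011010 = 0x8469A (21 bits → U+8469A).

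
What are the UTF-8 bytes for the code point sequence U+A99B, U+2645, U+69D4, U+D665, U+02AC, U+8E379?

U+A99B: 3-byte form → EA A6 9B.
U+2645: 3-byte form → E2 99 85.
U+69D4: 3-byte form → E6 A7 94.
U+D665: 3-byte form → ED 99 A5.
U+02AC: 2-byte form → CA AC.
U+8E379: 4-byte form → F2 8E 8D B9.
Concatenated (18 bytes): EA A6 9B E2 99 85 E6 A7 94 ED 99 A5 CA AC F2 8E 8D B9.

EA A6 9B E2 99 85 E6 A7 94 ED 99 A5 CA AC F2 8E 8D B9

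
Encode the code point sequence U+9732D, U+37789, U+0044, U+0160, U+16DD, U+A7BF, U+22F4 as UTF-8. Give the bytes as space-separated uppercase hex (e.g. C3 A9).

U+9732D: 4-byte form → F2 97 8C AD.
U+37789: 4-byte form → F0 B7 9E 89.
U+0044: 1-byte form → 44.
U+0160: 2-byte form → C5 A0.
U+16DD: 3-byte form → E1 9B 9D.
U+A7BF: 3-byte form → EA 9E BF.
U+22F4: 3-byte form → E2 8B B4.
Concatenated (20 bytes): F2 97 8C AD F0 B7 9E 89 44 C5 A0 E1 9B 9D EA 9E BF E2 8B B4.

F2 97 8C AD F0 B7 9E 89 44 C5 A0 E1 9B 9D EA 9E BF E2 8B B4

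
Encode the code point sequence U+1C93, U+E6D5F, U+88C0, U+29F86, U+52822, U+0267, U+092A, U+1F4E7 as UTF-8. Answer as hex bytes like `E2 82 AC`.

E1 B2 93 F3 A6 B5 9F E8 A3 80 F0 A9 BE 86 F1 92 A0 A2 C9 A7 E0 A4 AA F0 9F 93 A7

U+1C93: 3-byte form → E1 B2 93.
U+E6D5F: 4-byte form → F3 A6 B5 9F.
U+88C0: 3-byte form → E8 A3 80.
U+29F86: 4-byte form → F0 A9 BE 86.
U+52822: 4-byte form → F1 92 A0 A2.
U+0267: 2-byte form → C9 A7.
U+092A: 3-byte form → E0 A4 AA.
U+1F4E7: 4-byte form → F0 9F 93 A7.
Concatenated (27 bytes): E1 B2 93 F3 A6 B5 9F E8 A3 80 F0 A9 BE 86 F1 92 A0 A2 C9 A7 E0 A4 AA F0 9F 93 A7.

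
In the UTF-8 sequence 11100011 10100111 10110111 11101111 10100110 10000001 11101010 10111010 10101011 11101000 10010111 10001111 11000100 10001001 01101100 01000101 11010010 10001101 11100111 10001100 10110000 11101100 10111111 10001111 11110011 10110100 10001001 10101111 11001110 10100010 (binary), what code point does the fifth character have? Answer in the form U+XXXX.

Offset 0: leading byte 0xE3 = 11100011 → 3-byte char #1 = E3 A7 B7.
Offset 3: leading byte 0xEF = 11101111 → 3-byte char #2 = EF A6 81.
Offset 6: leading byte 0xEA = 11101010 → 3-byte char #3 = EA BA AB.
Offset 9: leading byte 0xE8 = 11101000 → 3-byte char #4 = E8 97 8F.
Offset 12: leading byte 0xC4 = 11000100 → 2-byte char #5 = C4 89.
Leading byte 0xC4 = 11000100 matches 110xxxxx → 2-byte sequence.
Byte 1: 0xC4 = 11000100, payload 00100 (5 bits).
Byte 2: 0x89 = 10001001 (10xxxxxx ✓), payload 001001.
Concatenate: 00100001001 = 0x109 (11 bits → U+0109).

U+0109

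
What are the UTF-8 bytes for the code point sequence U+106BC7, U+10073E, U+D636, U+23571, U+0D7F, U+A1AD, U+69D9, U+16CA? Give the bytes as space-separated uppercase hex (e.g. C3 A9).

U+106BC7: 4-byte form → F4 86 AF 87.
U+10073E: 4-byte form → F4 80 9C BE.
U+D636: 3-byte form → ED 98 B6.
U+23571: 4-byte form → F0 A3 95 B1.
U+0D7F: 3-byte form → E0 B5 BF.
U+A1AD: 3-byte form → EA 86 AD.
U+69D9: 3-byte form → E6 A7 99.
U+16CA: 3-byte form → E1 9B 8A.
Concatenated (27 bytes): F4 86 AF 87 F4 80 9C BE ED 98 B6 F0 A3 95 B1 E0 B5 BF EA 86 AD E6 A7 99 E1 9B 8A.

F4 86 AF 87 F4 80 9C BE ED 98 B6 F0 A3 95 B1 E0 B5 BF EA 86 AD E6 A7 99 E1 9B 8A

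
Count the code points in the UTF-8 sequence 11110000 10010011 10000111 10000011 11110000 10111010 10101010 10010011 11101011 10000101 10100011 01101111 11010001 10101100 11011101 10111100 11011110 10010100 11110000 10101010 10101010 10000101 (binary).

8

Byte at offset 0: 0xF0 = 11110000 → 4-byte char (#1). Advance 4.
Byte at offset 4: 0xF0 = 11110000 → 4-byte char (#2). Advance 4.
Byte at offset 8: 0xEB = 11101011 → 3-byte char (#3). Advance 3.
Byte at offset 11: 0x6F = 01101111 → 1-byte char (#4). Advance 1.
Byte at offset 12: 0xD1 = 11010001 → 2-byte char (#5). Advance 2.
Byte at offset 14: 0xDD = 11011101 → 2-byte char (#6). Advance 2.
Byte at offset 16: 0xDE = 11011110 → 2-byte char (#7). Advance 2.
Byte at offset 18: 0xF0 = 11110000 → 4-byte char (#8). Advance 4.
Reached end at offset 22 after 8 code points.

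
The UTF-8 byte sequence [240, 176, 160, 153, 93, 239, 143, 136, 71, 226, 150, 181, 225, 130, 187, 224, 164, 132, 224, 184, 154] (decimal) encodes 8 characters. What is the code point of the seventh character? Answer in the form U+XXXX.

Offset 0: leading byte 0xF0 = 11110000 → 4-byte char #1 = F0 B0 A0 99.
Offset 4: leading byte 0x5D = 01011101 → 1-byte char #2 = 5D.
Offset 5: leading byte 0xEF = 11101111 → 3-byte char #3 = EF 8F 88.
Offset 8: leading byte 0x47 = 01000111 → 1-byte char #4 = 47.
Offset 9: leading byte 0xE2 = 11100010 → 3-byte char #5 = E2 96 B5.
Offset 12: leading byte 0xE1 = 11100001 → 3-byte char #6 = E1 82 BB.
Offset 15: leading byte 0xE0 = 11100000 → 3-byte char #7 = E0 A4 84.
Leading byte 0xE0 = 11100000 matches 1110xxxx → 3-byte sequence.
Byte 1: 0xE0 = 11100000, payload 0000 (4 bits).
Byte 2: 0xA4 = 10100100 (10xxxxxx ✓), payload 100100.
Byte 3: 0x84 = 10000100 (10xxxxxx ✓), payload 000100.
Concatenate: 0000100100000100 = 0x904 (16 bits → U+0904).

U+0904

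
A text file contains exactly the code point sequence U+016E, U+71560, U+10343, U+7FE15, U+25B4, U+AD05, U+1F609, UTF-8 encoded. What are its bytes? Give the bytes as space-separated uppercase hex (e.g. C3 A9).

U+016E: 2-byte form → C5 AE.
U+71560: 4-byte form → F1 B1 95 A0.
U+10343: 4-byte form → F0 90 8D 83.
U+7FE15: 4-byte form → F1 BF B8 95.
U+25B4: 3-byte form → E2 96 B4.
U+AD05: 3-byte form → EA B4 85.
U+1F609: 4-byte form → F0 9F 98 89.
Concatenated (24 bytes): C5 AE F1 B1 95 A0 F0 90 8D 83 F1 BF B8 95 E2 96 B4 EA B4 85 F0 9F 98 89.

C5 AE F1 B1 95 A0 F0 90 8D 83 F1 BF B8 95 E2 96 B4 EA B4 85 F0 9F 98 89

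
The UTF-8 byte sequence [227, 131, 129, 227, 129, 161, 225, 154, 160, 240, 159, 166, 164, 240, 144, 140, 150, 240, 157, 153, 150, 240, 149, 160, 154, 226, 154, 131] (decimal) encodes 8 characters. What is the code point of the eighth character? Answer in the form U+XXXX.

U+2683

Offset 0: leading byte 0xE3 = 11100011 → 3-byte char #1 = E3 83 81.
Offset 3: leading byte 0xE3 = 11100011 → 3-byte char #2 = E3 81 A1.
Offset 6: leading byte 0xE1 = 11100001 → 3-byte char #3 = E1 9A A0.
Offset 9: leading byte 0xF0 = 11110000 → 4-byte char #4 = F0 9F A6 A4.
Offset 13: leading byte 0xF0 = 11110000 → 4-byte char #5 = F0 90 8C 96.
Offset 17: leading byte 0xF0 = 11110000 → 4-byte char #6 = F0 9D 99 96.
Offset 21: leading byte 0xF0 = 11110000 → 4-byte char #7 = F0 95 A0 9A.
Offset 25: leading byte 0xE2 = 11100010 → 3-byte char #8 = E2 9A 83.
Leading byte 0xE2 = 11100010 matches 1110xxxx → 3-byte sequence.
Byte 1: 0xE2 = 11100010, payload 0010 (4 bits).
Byte 2: 0x9A = 10011010 (10xxxxxx ✓), payload 011010.
Byte 3: 0x83 = 10000011 (10xxxxxx ✓), payload 000011.
Concatenate: 0010011010000011 = 0x2683 (16 bits → U+2683).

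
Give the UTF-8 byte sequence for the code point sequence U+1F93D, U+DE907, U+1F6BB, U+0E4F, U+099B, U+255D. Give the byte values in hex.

U+1F93D: 4-byte form → F0 9F A4 BD.
U+DE907: 4-byte form → F3 9E A4 87.
U+1F6BB: 4-byte form → F0 9F 9A BB.
U+0E4F: 3-byte form → E0 B9 8F.
U+099B: 3-byte form → E0 A6 9B.
U+255D: 3-byte form → E2 95 9D.
Concatenated (21 bytes): F0 9F A4 BD F3 9E A4 87 F0 9F 9A BB E0 B9 8F E0 A6 9B E2 95 9D.

F0 9F A4 BD F3 9E A4 87 F0 9F 9A BB E0 B9 8F E0 A6 9B E2 95 9D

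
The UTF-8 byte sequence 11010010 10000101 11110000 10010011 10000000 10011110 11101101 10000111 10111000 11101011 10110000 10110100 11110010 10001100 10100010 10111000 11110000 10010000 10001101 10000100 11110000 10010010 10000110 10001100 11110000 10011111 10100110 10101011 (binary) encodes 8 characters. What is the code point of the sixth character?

U+10344

Offset 0: leading byte 0xD2 = 11010010 → 2-byte char #1 = D2 85.
Offset 2: leading byte 0xF0 = 11110000 → 4-byte char #2 = F0 93 80 9E.
Offset 6: leading byte 0xED = 11101101 → 3-byte char #3 = ED 87 B8.
Offset 9: leading byte 0xEB = 11101011 → 3-byte char #4 = EB B0 B4.
Offset 12: leading byte 0xF2 = 11110010 → 4-byte char #5 = F2 8C A2 B8.
Offset 16: leading byte 0xF0 = 11110000 → 4-byte char #6 = F0 90 8D 84.
Leading byte 0xF0 = 11110000 matches 11110xxx → 4-byte sequence.
Byte 1: 0xF0 = 11110000, payload 000 (3 bits).
Byte 2: 0x90 = 10010000 (10xxxxxx ✓), payload 010000.
Byte 3: 0x8D = 10001101 (10xxxxxx ✓), payload 001101.
Byte 4: 0x84 = 10000100 (10xxxxxx ✓), payload 000100.
Concatenate: 000010000001101000100 = 0x10344 (21 bits → U+10344).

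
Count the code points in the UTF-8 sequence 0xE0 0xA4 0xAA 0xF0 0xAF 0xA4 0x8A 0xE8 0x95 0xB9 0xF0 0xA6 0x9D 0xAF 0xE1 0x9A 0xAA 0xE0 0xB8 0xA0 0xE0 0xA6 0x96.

Byte at offset 0: 0xE0 = 11100000 → 3-byte char (#1). Advance 3.
Byte at offset 3: 0xF0 = 11110000 → 4-byte char (#2). Advance 4.
Byte at offset 7: 0xE8 = 11101000 → 3-byte char (#3). Advance 3.
Byte at offset 10: 0xF0 = 11110000 → 4-byte char (#4). Advance 4.
Byte at offset 14: 0xE1 = 11100001 → 3-byte char (#5). Advance 3.
Byte at offset 17: 0xE0 = 11100000 → 3-byte char (#6). Advance 3.
Byte at offset 20: 0xE0 = 11100000 → 3-byte char (#7). Advance 3.
Reached end at offset 23 after 7 code points.

7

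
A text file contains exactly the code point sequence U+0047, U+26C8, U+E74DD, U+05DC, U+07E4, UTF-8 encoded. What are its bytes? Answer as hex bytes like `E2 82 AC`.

U+0047: 1-byte form → 47.
U+26C8: 3-byte form → E2 9B 88.
U+E74DD: 4-byte form → F3 A7 93 9D.
U+05DC: 2-byte form → D7 9C.
U+07E4: 2-byte form → DF A4.
Concatenated (12 bytes): 47 E2 9B 88 F3 A7 93 9D D7 9C DF A4.

47 E2 9B 88 F3 A7 93 9D D7 9C DF A4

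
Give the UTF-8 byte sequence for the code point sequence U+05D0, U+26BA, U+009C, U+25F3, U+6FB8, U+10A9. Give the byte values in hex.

U+05D0: 2-byte form → D7 90.
U+26BA: 3-byte form → E2 9A BA.
U+009C: 2-byte form → C2 9C.
U+25F3: 3-byte form → E2 97 B3.
U+6FB8: 3-byte form → E6 BE B8.
U+10A9: 3-byte form → E1 82 A9.
Concatenated (16 bytes): D7 90 E2 9A BA C2 9C E2 97 B3 E6 BE B8 E1 82 A9.

D7 90 E2 9A BA C2 9C E2 97 B3 E6 BE B8 E1 82 A9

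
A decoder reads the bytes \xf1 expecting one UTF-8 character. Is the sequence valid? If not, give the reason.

Leading byte 0xF1 = 11110001 → 4-byte form, but only 1 byte is present.

invalid (sequence truncated)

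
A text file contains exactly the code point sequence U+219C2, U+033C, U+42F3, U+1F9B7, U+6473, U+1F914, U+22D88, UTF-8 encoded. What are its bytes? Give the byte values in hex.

U+219C2: 4-byte form → F0 A1 A7 82.
U+033C: 2-byte form → CC BC.
U+42F3: 3-byte form → E4 8B B3.
U+1F9B7: 4-byte form → F0 9F A6 B7.
U+6473: 3-byte form → E6 91 B3.
U+1F914: 4-byte form → F0 9F A4 94.
U+22D88: 4-byte form → F0 A2 B6 88.
Concatenated (24 bytes): F0 A1 A7 82 CC BC E4 8B B3 F0 9F A6 B7 E6 91 B3 F0 9F A4 94 F0 A2 B6 88.

F0 A1 A7 82 CC BC E4 8B B3 F0 9F A6 B7 E6 91 B3 F0 9F A4 94 F0 A2 B6 88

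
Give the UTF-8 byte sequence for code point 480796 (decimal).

F1 B5 98 9C

U+7561C = 0x7561C = 480796 decimal. In range U+10000–U+10FFFF → 4-byte form: 11110xxx 10xxxxxx 10xxxxxx 10xxxxxx.
Binary (21 bits): 001110101011000011100.
Split 3+6+6+6: 001 | 110101 | 011000 | 011100.
Byte 1: 11110001 = 0xF1.
Byte 2: 10110101 = 0xB5.
Byte 3: 10011000 = 0x98.
Byte 4: 10011100 = 0x9C.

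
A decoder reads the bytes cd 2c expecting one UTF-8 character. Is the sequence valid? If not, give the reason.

invalid (non-continuation byte where continuation expected)

Leading byte 0xCD = 11001101 → 2-byte form.
Byte 2 is 0x2C = 00101100, which is not 10xxxxxx — expected a continuation byte.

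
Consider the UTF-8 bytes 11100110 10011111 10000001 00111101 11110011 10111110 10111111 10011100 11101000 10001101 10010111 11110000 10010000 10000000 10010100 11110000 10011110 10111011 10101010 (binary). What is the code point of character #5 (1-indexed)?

U+10014

Offset 0: leading byte 0xE6 = 11100110 → 3-byte char #1 = E6 9F 81.
Offset 3: leading byte 0x3D = 00111101 → 1-byte char #2 = 3D.
Offset 4: leading byte 0xF3 = 11110011 → 4-byte char #3 = F3 BE BF 9C.
Offset 8: leading byte 0xE8 = 11101000 → 3-byte char #4 = E8 8D 97.
Offset 11: leading byte 0xF0 = 11110000 → 4-byte char #5 = F0 90 80 94.
Leading byte 0xF0 = 11110000 matches 11110xxx → 4-byte sequence.
Byte 1: 0xF0 = 11110000, payload 000 (3 bits).
Byte 2: 0x90 = 10010000 (10xxxxxx ✓), payload 010000.
Byte 3: 0x80 = 10000000 (10xxxxxx ✓), payload 000000.
Byte 4: 0x94 = 10010100 (10xxxxxx ✓), payload 010100.
Concatenate: 000010000000000010100 = 0x10014 (21 bits → U+10014).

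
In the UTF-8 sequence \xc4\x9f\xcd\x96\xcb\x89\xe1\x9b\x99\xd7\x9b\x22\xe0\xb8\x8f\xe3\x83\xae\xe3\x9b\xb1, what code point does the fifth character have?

U+05DB

Offset 0: leading byte 0xC4 = 11000100 → 2-byte char #1 = C4 9F.
Offset 2: leading byte 0xCD = 11001101 → 2-byte char #2 = CD 96.
Offset 4: leading byte 0xCB = 11001011 → 2-byte char #3 = CB 89.
Offset 6: leading byte 0xE1 = 11100001 → 3-byte char #4 = E1 9B 99.
Offset 9: leading byte 0xD7 = 11010111 → 2-byte char #5 = D7 9B.
Leading byte 0xD7 = 11010111 matches 110xxxxx → 2-byte sequence.
Byte 1: 0xD7 = 11010111, payload 10111 (5 bits).
Byte 2: 0x9B = 10011011 (10xxxxxx ✓), payload 011011.
Concatenate: 10111011011 = 0x5DB (11 bits → U+05DB).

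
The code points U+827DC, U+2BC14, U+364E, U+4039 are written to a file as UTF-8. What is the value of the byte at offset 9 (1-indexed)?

0xE3

1-indexed offset 9 is 0-indexed offset 8.
U+827DC → 4-byte form F2 82 9F 9C at offsets 0–3.
U+2BC14 → 4-byte form F0 AB B0 94 at offsets 4–7.
U+364E → 3-byte form E3 99 8E at offsets 8–10.
Offset 8 falls in char 3's range; it's byte 1 of E3 99 8E = 0xE3.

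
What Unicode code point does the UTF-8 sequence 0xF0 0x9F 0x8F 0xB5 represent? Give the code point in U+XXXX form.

Leading byte 0xF0 = 11110000 matches 11110xxx → 4-byte sequence.
Byte 1: 0xF0 = 11110000, payload 000 (3 bits).
Byte 2: 0x9F = 10011111 (10xxxxxx ✓), payload 011111.
Byte 3: 0x8F = 10001111 (10xxxxxx ✓), payload 001111.
Byte 4: 0xB5 = 10110101 (10xxxxxx ✓), payload 110101.
Concatenate: 000011111001111110101 = 0x1F3F5 (21 bits → U+1F3F5).

U+1F3F5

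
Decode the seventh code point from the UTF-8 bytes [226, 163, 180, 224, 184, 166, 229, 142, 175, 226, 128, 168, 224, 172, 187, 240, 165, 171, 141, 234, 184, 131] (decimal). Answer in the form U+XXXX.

U+AE03

Offset 0: leading byte 0xE2 = 11100010 → 3-byte char #1 = E2 A3 B4.
Offset 3: leading byte 0xE0 = 11100000 → 3-byte char #2 = E0 B8 A6.
Offset 6: leading byte 0xE5 = 11100101 → 3-byte char #3 = E5 8E AF.
Offset 9: leading byte 0xE2 = 11100010 → 3-byte char #4 = E2 80 A8.
Offset 12: leading byte 0xE0 = 11100000 → 3-byte char #5 = E0 AC BB.
Offset 15: leading byte 0xF0 = 11110000 → 4-byte char #6 = F0 A5 AB 8D.
Offset 19: leading byte 0xEA = 11101010 → 3-byte char #7 = EA B8 83.
Leading byte 0xEA = 11101010 matches 1110xxxx → 3-byte sequence.
Byte 1: 0xEA = 11101010, payload 1010 (4 bits).
Byte 2: 0xB8 = 10111000 (10xxxxxx ✓), payload 111000.
Byte 3: 0x83 = 10000011 (10xxxxxx ✓), payload 000011.
Concatenate: 1010111000000011 = 0xAE03 (16 bits → U+AE03).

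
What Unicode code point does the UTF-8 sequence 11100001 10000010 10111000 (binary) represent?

Leading byte 0xE1 = 11100001 matches 1110xxxx → 3-byte sequence.
Byte 1: 0xE1 = 11100001, payload 0001 (4 bits).
Byte 2: 0x82 = 10000010 (10xxxxxx ✓), payload 000010.
Byte 3: 0xB8 = 10111000 (10xxxxxx ✓), payload 111000.
Concatenate: 0001000010111000 = 0x10B8 (16 bits → U+10B8).

U+10B8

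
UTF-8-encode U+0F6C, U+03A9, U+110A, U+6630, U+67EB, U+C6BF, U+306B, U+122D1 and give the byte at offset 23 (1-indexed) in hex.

1-indexed offset 23 is 0-indexed offset 22.
U+0F6C → 3-byte form E0 BD AC at offsets 0–2.
U+03A9 → 2-byte form CE A9 at offsets 3–4.
U+110A → 3-byte form E1 84 8A at offsets 5–7.
U+6630 → 3-byte form E6 98 B0 at offsets 8–10.
U+67EB → 3-byte form E6 9F AB at offsets 11–13.
U+C6BF → 3-byte form EC 9A BF at offsets 14–16.
U+306B → 3-byte form E3 81 AB at offsets 17–19.
U+122D1 → 4-byte form F0 92 8B 91 at offsets 20–23.
Offset 22 falls in char 8's range; it's byte 3 of F0 92 8B 91 = 0x8B.

0x8B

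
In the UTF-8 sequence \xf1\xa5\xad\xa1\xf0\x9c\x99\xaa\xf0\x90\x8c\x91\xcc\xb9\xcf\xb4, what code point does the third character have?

U+10311

Offset 0: leading byte 0xF1 = 11110001 → 4-byte char #1 = F1 A5 AD A1.
Offset 4: leading byte 0xF0 = 11110000 → 4-byte char #2 = F0 9C 99 AA.
Offset 8: leading byte 0xF0 = 11110000 → 4-byte char #3 = F0 90 8C 91.
Leading byte 0xF0 = 11110000 matches 11110xxx → 4-byte sequence.
Byte 1: 0xF0 = 11110000, payload 000 (3 bits).
Byte 2: 0x90 = 10010000 (10xxxxxx ✓), payload 010000.
Byte 3: 0x8C = 10001100 (10xxxxxx ✓), payload 001100.
Byte 4: 0x91 = 10010001 (10xxxxxx ✓), payload 010001.
Concatenate: 000010000001100010001 = 0x10311 (21 bits → U+10311).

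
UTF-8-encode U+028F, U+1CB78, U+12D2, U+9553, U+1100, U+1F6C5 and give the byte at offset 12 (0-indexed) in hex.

U+028F → 2-byte form CA 8F at offsets 0–1.
U+1CB78 → 4-byte form F0 9C AD B8 at offsets 2–5.
U+12D2 → 3-byte form E1 8B 92 at offsets 6–8.
U+9553 → 3-byte form E9 95 93 at offsets 9–11.
U+1100 → 3-byte form E1 84 80 at offsets 12–14.
Offset 12 falls in char 5's range; it's byte 1 of E1 84 80 = 0xE1.

0xE1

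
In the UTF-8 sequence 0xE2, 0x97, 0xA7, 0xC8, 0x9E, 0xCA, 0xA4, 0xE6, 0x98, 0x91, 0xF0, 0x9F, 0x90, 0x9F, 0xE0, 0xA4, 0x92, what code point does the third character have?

U+02A4

Offset 0: leading byte 0xE2 = 11100010 → 3-byte char #1 = E2 97 A7.
Offset 3: leading byte 0xC8 = 11001000 → 2-byte char #2 = C8 9E.
Offset 5: leading byte 0xCA = 11001010 → 2-byte char #3 = CA A4.
Leading byte 0xCA = 11001010 matches 110xxxxx → 2-byte sequence.
Byte 1: 0xCA = 11001010, payload 01010 (5 bits).
Byte 2: 0xA4 = 10100100 (10xxxxxx ✓), payload 100100.
Concatenate: 01010100100 = 0x2A4 (11 bits → U+02A4).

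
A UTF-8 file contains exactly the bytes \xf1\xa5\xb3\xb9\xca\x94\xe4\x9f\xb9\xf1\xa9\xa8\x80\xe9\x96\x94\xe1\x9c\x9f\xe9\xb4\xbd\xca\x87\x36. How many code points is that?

Byte at offset 0: 0xF1 = 11110001 → 4-byte char (#1). Advance 4.
Byte at offset 4: 0xCA = 11001010 → 2-byte char (#2). Advance 2.
Byte at offset 6: 0xE4 = 11100100 → 3-byte char (#3). Advance 3.
Byte at offset 9: 0xF1 = 11110001 → 4-byte char (#4). Advance 4.
Byte at offset 13: 0xE9 = 11101001 → 3-byte char (#5). Advance 3.
Byte at offset 16: 0xE1 = 11100001 → 3-byte char (#6). Advance 3.
Byte at offset 19: 0xE9 = 11101001 → 3-byte char (#7). Advance 3.
Byte at offset 22: 0xCA = 11001010 → 2-byte char (#8). Advance 2.
Byte at offset 24: 0x36 = 00110110 → 1-byte char (#9). Advance 1.
Reached end at offset 25 after 9 code points.

9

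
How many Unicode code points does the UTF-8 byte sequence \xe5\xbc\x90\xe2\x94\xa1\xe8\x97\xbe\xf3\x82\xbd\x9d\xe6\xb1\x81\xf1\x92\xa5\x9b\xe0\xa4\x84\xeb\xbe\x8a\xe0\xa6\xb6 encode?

9

Byte at offset 0: 0xE5 = 11100101 → 3-byte char (#1). Advance 3.
Byte at offset 3: 0xE2 = 11100010 → 3-byte char (#2). Advance 3.
Byte at offset 6: 0xE8 = 11101000 → 3-byte char (#3). Advance 3.
Byte at offset 9: 0xF3 = 11110011 → 4-byte char (#4). Advance 4.
Byte at offset 13: 0xE6 = 11100110 → 3-byte char (#5). Advance 3.
Byte at offset 16: 0xF1 = 11110001 → 4-byte char (#6). Advance 4.
Byte at offset 20: 0xE0 = 11100000 → 3-byte char (#7). Advance 3.
Byte at offset 23: 0xEB = 11101011 → 3-byte char (#8). Advance 3.
Byte at offset 26: 0xE0 = 11100000 → 3-byte char (#9). Advance 3.
Reached end at offset 29 after 9 code points.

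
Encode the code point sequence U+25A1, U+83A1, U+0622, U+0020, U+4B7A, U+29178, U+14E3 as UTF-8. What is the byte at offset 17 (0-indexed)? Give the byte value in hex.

U+25A1 → 3-byte form E2 96 A1 at offsets 0–2.
U+83A1 → 3-byte form E8 8E A1 at offsets 3–5.
U+0622 → 2-byte form D8 A2 at offsets 6–7.
U+0020 → 1-byte form 20 at offsets 8–8.
U+4B7A → 3-byte form E4 AD BA at offsets 9–11.
U+29178 → 4-byte form F0 A9 85 B8 at offsets 12–15.
U+14E3 → 3-byte form E1 93 A3 at offsets 16–18.
Offset 17 falls in char 7's range; it's byte 2 of E1 93 A3 = 0x93.

0x93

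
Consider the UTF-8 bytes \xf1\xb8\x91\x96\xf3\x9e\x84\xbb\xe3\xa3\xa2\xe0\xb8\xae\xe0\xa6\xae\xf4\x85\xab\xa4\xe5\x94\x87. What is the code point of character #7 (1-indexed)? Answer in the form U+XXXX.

Offset 0: leading byte 0xF1 = 11110001 → 4-byte char #1 = F1 B8 91 96.
Offset 4: leading byte 0xF3 = 11110011 → 4-byte char #2 = F3 9E 84 BB.
Offset 8: leading byte 0xE3 = 11100011 → 3-byte char #3 = E3 A3 A2.
Offset 11: leading byte 0xE0 = 11100000 → 3-byte char #4 = E0 B8 AE.
Offset 14: leading byte 0xE0 = 11100000 → 3-byte char #5 = E0 A6 AE.
Offset 17: leading byte 0xF4 = 11110100 → 4-byte char #6 = F4 85 AB A4.
Offset 21: leading byte 0xE5 = 11100101 → 3-byte char #7 = E5 94 87.
Leading byte 0xE5 = 11100101 matches 1110xxxx → 3-byte sequence.
Byte 1: 0xE5 = 11100101, payload 0101 (4 bits).
Byte 2: 0x94 = 10010100 (10xxxxxx ✓), payload 010100.
Byte 3: 0x87 = 10000111 (10xxxxxx ✓), payload 000111.
Concatenate: 0101010100000111 = 0x5507 (16 bits → U+5507).

U+5507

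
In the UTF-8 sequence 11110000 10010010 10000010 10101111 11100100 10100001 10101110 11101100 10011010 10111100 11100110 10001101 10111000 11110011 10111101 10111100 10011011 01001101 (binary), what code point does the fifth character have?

Offset 0: leading byte 0xF0 = 11110000 → 4-byte char #1 = F0 92 82 AF.
Offset 4: leading byte 0xE4 = 11100100 → 3-byte char #2 = E4 A1 AE.
Offset 7: leading byte 0xEC = 11101100 → 3-byte char #3 = EC 9A BC.
Offset 10: leading byte 0xE6 = 11100110 → 3-byte char #4 = E6 8D B8.
Offset 13: leading byte 0xF3 = 11110011 → 4-byte char #5 = F3 BD BC 9B.
Leading byte 0xF3 = 11110011 matches 11110xxx → 4-byte sequence.
Byte 1: 0xF3 = 11110011, payload 011 (3 bits).
Byte 2: 0xBD = 10111101 (10xxxxxx ✓), payload 111101.
Byte 3: 0xBC = 10111100 (10xxxxxx ✓), payload 111100.
Byte 4: 0x9B = 10011011 (10xxxxxx ✓), payload 011011.
Concatenate: 011111101111100011011 = 0xFDF1B (21 bits → U+FDF1B).

U+FDF1B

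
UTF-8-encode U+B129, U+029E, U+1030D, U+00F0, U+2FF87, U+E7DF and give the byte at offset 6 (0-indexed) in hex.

0x90

U+B129 → 3-byte form EB 84 A9 at offsets 0–2.
U+029E → 2-byte form CA 9E at offsets 3–4.
U+1030D → 4-byte form F0 90 8C 8D at offsets 5–8.
Offset 6 falls in char 3's range; it's byte 2 of F0 90 8C 8D = 0x90.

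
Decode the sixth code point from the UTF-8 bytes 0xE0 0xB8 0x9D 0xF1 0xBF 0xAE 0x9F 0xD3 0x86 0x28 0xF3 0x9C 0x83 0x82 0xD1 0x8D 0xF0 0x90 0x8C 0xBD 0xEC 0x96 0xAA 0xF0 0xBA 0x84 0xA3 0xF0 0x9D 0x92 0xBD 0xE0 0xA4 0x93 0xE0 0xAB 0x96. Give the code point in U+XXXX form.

Offset 0: leading byte 0xE0 = 11100000 → 3-byte char #1 = E0 B8 9D.
Offset 3: leading byte 0xF1 = 11110001 → 4-byte char #2 = F1 BF AE 9F.
Offset 7: leading byte 0xD3 = 11010011 → 2-byte char #3 = D3 86.
Offset 9: leading byte 0x28 = 00101000 → 1-byte char #4 = 28.
Offset 10: leading byte 0xF3 = 11110011 → 4-byte char #5 = F3 9C 83 82.
Offset 14: leading byte 0xD1 = 11010001 → 2-byte char #6 = D1 8D.
Leading byte 0xD1 = 11010001 matches 110xxxxx → 2-byte sequence.
Byte 1: 0xD1 = 11010001, payload 10001 (5 bits).
Byte 2: 0x8D = 10001101 (10xxxxxx ✓), payload 001101.
Concatenate: 10001001101 = 0x44D (11 bits → U+044D).

U+044D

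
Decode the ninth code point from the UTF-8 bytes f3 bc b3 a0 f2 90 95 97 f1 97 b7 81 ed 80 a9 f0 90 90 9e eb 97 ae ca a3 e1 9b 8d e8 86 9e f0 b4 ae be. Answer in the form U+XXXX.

Offset 0: leading byte 0xF3 = 11110011 → 4-byte char #1 = F3 BC B3 A0.
Offset 4: leading byte 0xF2 = 11110010 → 4-byte char #2 = F2 90 95 97.
Offset 8: leading byte 0xF1 = 11110001 → 4-byte char #3 = F1 97 B7 81.
Offset 12: leading byte 0xED = 11101101 → 3-byte char #4 = ED 80 A9.
Offset 15: leading byte 0xF0 = 11110000 → 4-byte char #5 = F0 90 90 9E.
Offset 19: leading byte 0xEB = 11101011 → 3-byte char #6 = EB 97 AE.
Offset 22: leading byte 0xCA = 11001010 → 2-byte char #7 = CA A3.
Offset 24: leading byte 0xE1 = 11100001 → 3-byte char #8 = E1 9B 8D.
Offset 27: leading byte 0xE8 = 11101000 → 3-byte char #9 = E8 86 9E.
Leading byte 0xE8 = 11101000 matches 1110xxxx → 3-byte sequence.
Byte 1: 0xE8 = 11101000, payload 1000 (4 bits).
Byte 2: 0x86 = 10000110 (10xxxxxx ✓), payload 000110.
Byte 3: 0x9E = 10011110 (10xxxxxx ✓), payload 011110.
Concatenate: 1000000110011110 = 0x819E (16 bits → U+819E).

U+819E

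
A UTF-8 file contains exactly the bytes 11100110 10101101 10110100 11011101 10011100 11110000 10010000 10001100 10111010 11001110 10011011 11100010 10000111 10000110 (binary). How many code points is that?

Byte at offset 0: 0xE6 = 11100110 → 3-byte char (#1). Advance 3.
Byte at offset 3: 0xDD = 11011101 → 2-byte char (#2). Advance 2.
Byte at offset 5: 0xF0 = 11110000 → 4-byte char (#3). Advance 4.
Byte at offset 9: 0xCE = 11001110 → 2-byte char (#4). Advance 2.
Byte at offset 11: 0xE2 = 11100010 → 3-byte char (#5). Advance 3.
Reached end at offset 14 after 5 code points.

5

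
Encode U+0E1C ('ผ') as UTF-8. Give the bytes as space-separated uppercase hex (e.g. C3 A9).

E0 B8 9C

U+0E1C = 0xE1C = 3612 decimal. In range U+0800–U+FFFF → 3-byte form: 1110xxxx 10xxxxxx 10xxxxxx.
Binary (16 bits): 0000111000011100.
Split 4+6+6: 0000 | 111000 | 011100.
Byte 1: 11100000 = 0xE0.
Byte 2: 10111000 = 0xB8.
Byte 3: 10011100 = 0x9C.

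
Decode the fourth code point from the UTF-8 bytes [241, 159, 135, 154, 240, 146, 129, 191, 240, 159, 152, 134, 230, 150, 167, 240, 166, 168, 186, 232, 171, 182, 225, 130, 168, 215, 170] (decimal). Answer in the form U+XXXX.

U+65A7

Offset 0: leading byte 0xF1 = 11110001 → 4-byte char #1 = F1 9F 87 9A.
Offset 4: leading byte 0xF0 = 11110000 → 4-byte char #2 = F0 92 81 BF.
Offset 8: leading byte 0xF0 = 11110000 → 4-byte char #3 = F0 9F 98 86.
Offset 12: leading byte 0xE6 = 11100110 → 3-byte char #4 = E6 96 A7.
Leading byte 0xE6 = 11100110 matches 1110xxxx → 3-byte sequence.
Byte 1: 0xE6 = 11100110, payload 0110 (4 bits).
Byte 2: 0x96 = 10010110 (10xxxxxx ✓), payload 010110.
Byte 3: 0xA7 = 10100111 (10xxxxxx ✓), payload 100111.
Concatenate: 0110010110100111 = 0x65A7 (16 bits → U+65A7).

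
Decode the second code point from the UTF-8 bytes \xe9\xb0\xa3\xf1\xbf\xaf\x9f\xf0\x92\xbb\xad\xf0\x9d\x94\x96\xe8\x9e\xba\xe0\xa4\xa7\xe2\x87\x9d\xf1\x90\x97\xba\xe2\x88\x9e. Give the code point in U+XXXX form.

Offset 0: leading byte 0xE9 = 11101001 → 3-byte char #1 = E9 B0 A3.
Offset 3: leading byte 0xF1 = 11110001 → 4-byte char #2 = F1 BF AF 9F.
Leading byte 0xF1 = 11110001 matches 11110xxx → 4-byte sequence.
Byte 1: 0xF1 = 11110001, payload 001 (3 bits).
Byte 2: 0xBF = 10111111 (10xxxxxx ✓), payload 111111.
Byte 3: 0xAF = 10101111 (10xxxxxx ✓), payload 101111.
Byte 4: 0x9F = 10011111 (10xxxxxx ✓), payload 011111.
Concatenate: 001111111101111011111 = 0x7FBDF (21 bits → U+7FBDF).

U+7FBDF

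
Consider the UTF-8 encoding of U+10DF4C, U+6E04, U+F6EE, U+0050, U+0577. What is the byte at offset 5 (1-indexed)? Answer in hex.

0xE6

1-indexed offset 5 is 0-indexed offset 4.
U+10DF4C → 4-byte form F4 8D BD 8C at offsets 0–3.
U+6E04 → 3-byte form E6 B8 84 at offsets 4–6.
Offset 4 falls in char 2's range; it's byte 1 of E6 B8 84 = 0xE6.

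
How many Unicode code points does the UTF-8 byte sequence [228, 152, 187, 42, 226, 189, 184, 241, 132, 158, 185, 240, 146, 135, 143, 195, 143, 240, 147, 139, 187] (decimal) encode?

7

Byte at offset 0: 0xE4 = 11100100 → 3-byte char (#1). Advance 3.
Byte at offset 3: 0x2A = 00101010 → 1-byte char (#2). Advance 1.
Byte at offset 4: 0xE2 = 11100010 → 3-byte char (#3). Advance 3.
Byte at offset 7: 0xF1 = 11110001 → 4-byte char (#4). Advance 4.
Byte at offset 11: 0xF0 = 11110000 → 4-byte char (#5). Advance 4.
Byte at offset 15: 0xC3 = 11000011 → 2-byte char (#6). Advance 2.
Byte at offset 17: 0xF0 = 11110000 → 4-byte char (#7). Advance 4.
Reached end at offset 21 after 7 code points.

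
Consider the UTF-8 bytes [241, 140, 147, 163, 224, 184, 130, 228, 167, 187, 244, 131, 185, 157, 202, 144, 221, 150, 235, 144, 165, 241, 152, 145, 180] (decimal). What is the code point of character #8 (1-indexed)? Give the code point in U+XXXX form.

U+58474

Offset 0: leading byte 0xF1 = 11110001 → 4-byte char #1 = F1 8C 93 A3.
Offset 4: leading byte 0xE0 = 11100000 → 3-byte char #2 = E0 B8 82.
Offset 7: leading byte 0xE4 = 11100100 → 3-byte char #3 = E4 A7 BB.
Offset 10: leading byte 0xF4 = 11110100 → 4-byte char #4 = F4 83 B9 9D.
Offset 14: leading byte 0xCA = 11001010 → 2-byte char #5 = CA 90.
Offset 16: leading byte 0xDD = 11011101 → 2-byte char #6 = DD 96.
Offset 18: leading byte 0xEB = 11101011 → 3-byte char #7 = EB 90 A5.
Offset 21: leading byte 0xF1 = 11110001 → 4-byte char #8 = F1 98 91 B4.
Leading byte 0xF1 = 11110001 matches 11110xxx → 4-byte sequence.
Byte 1: 0xF1 = 11110001, payload 001 (3 bits).
Byte 2: 0x98 = 10011000 (10xxxxxx ✓), payload 011000.
Byte 3: 0x91 = 10010001 (10xxxxxx ✓), payload 010001.
Byte 4: 0xB4 = 10110100 (10xxxxxx ✓), payload 110100.
Concatenate: 001011000010001110100 = 0x58474 (21 bits → U+58474).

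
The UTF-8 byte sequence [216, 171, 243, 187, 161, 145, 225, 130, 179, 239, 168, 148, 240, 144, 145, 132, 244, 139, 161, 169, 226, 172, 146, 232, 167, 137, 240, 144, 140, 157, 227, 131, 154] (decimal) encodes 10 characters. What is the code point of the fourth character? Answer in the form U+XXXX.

U+FA14

Offset 0: leading byte 0xD8 = 11011000 → 2-byte char #1 = D8 AB.
Offset 2: leading byte 0xF3 = 11110011 → 4-byte char #2 = F3 BB A1 91.
Offset 6: leading byte 0xE1 = 11100001 → 3-byte char #3 = E1 82 B3.
Offset 9: leading byte 0xEF = 11101111 → 3-byte char #4 = EF A8 94.
Leading byte 0xEF = 11101111 matches 1110xxxx → 3-byte sequence.
Byte 1: 0xEF = 11101111, payload 1111 (4 bits).
Byte 2: 0xA8 = 10101000 (10xxxxxx ✓), payload 101000.
Byte 3: 0x94 = 10010100 (10xxxxxx ✓), payload 010100.
Concatenate: 1111101000010100 = 0xFA14 (16 bits → U+FA14).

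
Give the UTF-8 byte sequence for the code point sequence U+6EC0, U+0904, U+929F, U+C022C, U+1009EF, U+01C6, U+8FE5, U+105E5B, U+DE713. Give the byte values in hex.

E6 BB 80 E0 A4 84 E9 8A 9F F3 80 88 AC F4 80 A7 AF C7 86 E8 BF A5 F4 85 B9 9B F3 9E 9C 93

U+6EC0: 3-byte form → E6 BB 80.
U+0904: 3-byte form → E0 A4 84.
U+929F: 3-byte form → E9 8A 9F.
U+C022C: 4-byte form → F3 80 88 AC.
U+1009EF: 4-byte form → F4 80 A7 AF.
U+01C6: 2-byte form → C7 86.
U+8FE5: 3-byte form → E8 BF A5.
U+105E5B: 4-byte form → F4 85 B9 9B.
U+DE713: 4-byte form → F3 9E 9C 93.
Concatenated (30 bytes): E6 BB 80 E0 A4 84 E9 8A 9F F3 80 88 AC F4 80 A7 AF C7 86 E8 BF A5 F4 85 B9 9B F3 9E 9C 93.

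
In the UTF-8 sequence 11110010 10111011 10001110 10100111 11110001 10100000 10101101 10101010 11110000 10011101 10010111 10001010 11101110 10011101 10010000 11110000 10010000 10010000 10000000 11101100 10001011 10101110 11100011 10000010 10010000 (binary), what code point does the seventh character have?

U+3090

Offset 0: leading byte 0xF2 = 11110010 → 4-byte char #1 = F2 BB 8E A7.
Offset 4: leading byte 0xF1 = 11110001 → 4-byte char #2 = F1 A0 AD AA.
Offset 8: leading byte 0xF0 = 11110000 → 4-byte char #3 = F0 9D 97 8A.
Offset 12: leading byte 0xEE = 11101110 → 3-byte char #4 = EE 9D 90.
Offset 15: leading byte 0xF0 = 11110000 → 4-byte char #5 = F0 90 90 80.
Offset 19: leading byte 0xEC = 11101100 → 3-byte char #6 = EC 8B AE.
Offset 22: leading byte 0xE3 = 11100011 → 3-byte char #7 = E3 82 90.
Leading byte 0xE3 = 11100011 matches 1110xxxx → 3-byte sequence.
Byte 1: 0xE3 = 11100011, payload 0011 (4 bits).
Byte 2: 0x82 = 10000010 (10xxxxxx ✓), payload 000010.
Byte 3: 0x90 = 10010000 (10xxxxxx ✓), payload 010000.
Concatenate: 0011000010010000 = 0x3090 (16 bits → U+3090).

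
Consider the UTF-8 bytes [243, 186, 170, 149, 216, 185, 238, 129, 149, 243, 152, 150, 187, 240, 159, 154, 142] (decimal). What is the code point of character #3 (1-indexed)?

U+E055

Offset 0: leading byte 0xF3 = 11110011 → 4-byte char #1 = F3 BA AA 95.
Offset 4: leading byte 0xD8 = 11011000 → 2-byte char #2 = D8 B9.
Offset 6: leading byte 0xEE = 11101110 → 3-byte char #3 = EE 81 95.
Leading byte 0xEE = 11101110 matches 1110xxxx → 3-byte sequence.
Byte 1: 0xEE = 11101110, payload 1110 (4 bits).
Byte 2: 0x81 = 10000001 (10xxxxxx ✓), payload 000001.
Byte 3: 0x95 = 10010101 (10xxxxxx ✓), payload 010101.
Concatenate: 1110000001010101 = 0xE055 (16 bits → U+E055).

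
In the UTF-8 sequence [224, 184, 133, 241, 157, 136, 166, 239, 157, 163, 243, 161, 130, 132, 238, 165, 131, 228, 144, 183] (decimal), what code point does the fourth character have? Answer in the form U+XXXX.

U+E1084

Offset 0: leading byte 0xE0 = 11100000 → 3-byte char #1 = E0 B8 85.
Offset 3: leading byte 0xF1 = 11110001 → 4-byte char #2 = F1 9D 88 A6.
Offset 7: leading byte 0xEF = 11101111 → 3-byte char #3 = EF 9D A3.
Offset 10: leading byte 0xF3 = 11110011 → 4-byte char #4 = F3 A1 82 84.
Leading byte 0xF3 = 11110011 matches 11110xxx → 4-byte sequence.
Byte 1: 0xF3 = 11110011, payload 011 (3 bits).
Byte 2: 0xA1 = 10100001 (10xxxxxx ✓), payload 100001.
Byte 3: 0x82 = 10000010 (10xxxxxx ✓), payload 000010.
Byte 4: 0x84 = 10000100 (10xxxxxx ✓), payload 000100.
Concatenate: 011100001000010000100 = 0xE1084 (21 bits → U+E1084).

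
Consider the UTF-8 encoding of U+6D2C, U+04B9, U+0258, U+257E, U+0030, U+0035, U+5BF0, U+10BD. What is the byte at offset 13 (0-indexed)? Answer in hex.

U+6D2C → 3-byte form E6 B4 AC at offsets 0–2.
U+04B9 → 2-byte form D2 B9 at offsets 3–4.
U+0258 → 2-byte form C9 98 at offsets 5–6.
U+257E → 3-byte form E2 95 BE at offsets 7–9.
U+0030 → 1-byte form 30 at offsets 10–10.
U+0035 → 1-byte form 35 at offsets 11–11.
U+5BF0 → 3-byte form E5 AF B0 at offsets 12–14.
Offset 13 falls in char 7's range; it's byte 2 of E5 AF B0 = 0xAF.

0xAF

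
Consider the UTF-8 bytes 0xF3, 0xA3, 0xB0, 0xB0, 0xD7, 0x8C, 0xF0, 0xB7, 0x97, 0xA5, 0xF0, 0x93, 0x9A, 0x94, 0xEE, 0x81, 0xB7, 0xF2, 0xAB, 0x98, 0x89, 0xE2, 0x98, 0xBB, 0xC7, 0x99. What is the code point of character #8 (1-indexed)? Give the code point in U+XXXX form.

U+01D9

Offset 0: leading byte 0xF3 = 11110011 → 4-byte char #1 = F3 A3 B0 B0.
Offset 4: leading byte 0xD7 = 11010111 → 2-byte char #2 = D7 8C.
Offset 6: leading byte 0xF0 = 11110000 → 4-byte char #3 = F0 B7 97 A5.
Offset 10: leading byte 0xF0 = 11110000 → 4-byte char #4 = F0 93 9A 94.
Offset 14: leading byte 0xEE = 11101110 → 3-byte char #5 = EE 81 B7.
Offset 17: leading byte 0xF2 = 11110010 → 4-byte char #6 = F2 AB 98 89.
Offset 21: leading byte 0xE2 = 11100010 → 3-byte char #7 = E2 98 BB.
Offset 24: leading byte 0xC7 = 11000111 → 2-byte char #8 = C7 99.
Leading byte 0xC7 = 11000111 matches 110xxxxx → 2-byte sequence.
Byte 1: 0xC7 = 11000111, payload 00111 (5 bits).
Byte 2: 0x99 = 10011001 (10xxxxxx ✓), payload 011001.
Concatenate: 00111011001 = 0x1D9 (11 bits → U+01D9).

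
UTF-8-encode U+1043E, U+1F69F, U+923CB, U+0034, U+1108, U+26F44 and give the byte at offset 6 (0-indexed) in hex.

0x9A

U+1043E → 4-byte form F0 90 90 BE at offsets 0–3.
U+1F69F → 4-byte form F0 9F 9A 9F at offsets 4–7.
Offset 6 falls in char 2's range; it's byte 3 of F0 9F 9A 9F = 0x9A.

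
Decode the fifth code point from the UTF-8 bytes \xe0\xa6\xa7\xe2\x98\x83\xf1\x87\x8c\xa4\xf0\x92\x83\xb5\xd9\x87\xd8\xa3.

Offset 0: leading byte 0xE0 = 11100000 → 3-byte char #1 = E0 A6 A7.
Offset 3: leading byte 0xE2 = 11100010 → 3-byte char #2 = E2 98 83.
Offset 6: leading byte 0xF1 = 11110001 → 4-byte char #3 = F1 87 8C A4.
Offset 10: leading byte 0xF0 = 11110000 → 4-byte char #4 = F0 92 83 B5.
Offset 14: leading byte 0xD9 = 11011001 → 2-byte char #5 = D9 87.
Leading byte 0xD9 = 11011001 matches 110xxxxx → 2-byte sequence.
Byte 1: 0xD9 = 11011001, payload 11001 (5 bits).
Byte 2: 0x87 = 10000111 (10xxxxxx ✓), payload 000111.
Concatenate: 11001000111 = 0x647 (11 bits → U+0647).

U+0647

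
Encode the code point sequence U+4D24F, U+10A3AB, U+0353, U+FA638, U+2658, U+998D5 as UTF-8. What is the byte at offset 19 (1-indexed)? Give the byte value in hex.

0x99

1-indexed offset 19 is 0-indexed offset 18.
U+4D24F → 4-byte form F1 8D 89 8F at offsets 0–3.
U+10A3AB → 4-byte form F4 8A 8E AB at offsets 4–7.
U+0353 → 2-byte form CD 93 at offsets 8–9.
U+FA638 → 4-byte form F3 BA 98 B8 at offsets 10–13.
U+2658 → 3-byte form E2 99 98 at offsets 14–16.
U+998D5 → 4-byte form F2 99 A3 95 at offsets 17–20.
Offset 18 falls in char 6's range; it's byte 2 of F2 99 A3 95 = 0x99.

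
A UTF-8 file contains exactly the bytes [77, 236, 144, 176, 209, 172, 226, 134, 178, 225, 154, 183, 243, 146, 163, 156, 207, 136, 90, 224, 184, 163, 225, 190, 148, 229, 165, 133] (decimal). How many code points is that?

Byte at offset 0: 0x4D = 01001101 → 1-byte char (#1). Advance 1.
Byte at offset 1: 0xEC = 11101100 → 3-byte char (#2). Advance 3.
Byte at offset 4: 0xD1 = 11010001 → 2-byte char (#3). Advance 2.
Byte at offset 6: 0xE2 = 11100010 → 3-byte char (#4). Advance 3.
Byte at offset 9: 0xE1 = 11100001 → 3-byte char (#5). Advance 3.
Byte at offset 12: 0xF3 = 11110011 → 4-byte char (#6). Advance 4.
Byte at offset 16: 0xCF = 11001111 → 2-byte char (#7). Advance 2.
Byte at offset 18: 0x5A = 01011010 → 1-byte char (#8). Advance 1.
Byte at offset 19: 0xE0 = 11100000 → 3-byte char (#9). Advance 3.
Byte at offset 22: 0xE1 = 11100001 → 3-byte char (#10). Advance 3.
Byte at offset 25: 0xE5 = 11100101 → 3-byte char (#11). Advance 3.
Reached end at offset 28 after 11 code points.

11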